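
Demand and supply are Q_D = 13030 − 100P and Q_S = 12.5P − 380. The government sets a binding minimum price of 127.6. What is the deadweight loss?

31752

In inverse form: demand P = 130.3 − 0.01Q, supply P = 30.4 + 0.08Q.
Competitive equilibrium: 130.3 − 0.01Q = 30.4 + 0.08Q → Q* = 1110, P* = 119.2.
At the floor P = 127.6, quantity demanded = (130.3 − 127.6)/0.01 = 270.
Sellers' marginal cost at Q' = 270: 30.4 + 0.08·270 = 52.
ΔQ = 1110 − 270 = 840; wedge = 127.6 − 52 = 75.6.
DWL = ½ × 840 × 75.6 = 31752.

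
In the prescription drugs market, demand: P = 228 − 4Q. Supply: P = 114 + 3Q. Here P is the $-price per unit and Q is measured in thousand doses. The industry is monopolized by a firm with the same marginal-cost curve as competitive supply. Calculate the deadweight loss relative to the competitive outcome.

$122.75 thousand

Competitive equilibrium: 228 − 4Q = 114 + 3Q → Q* = 16.2857, P* = 162.8571.
Marginal revenue: MR = 228 − 8Q. Set MR = MC: 228 − 8Q = 114 + 3Q → Q_m = 10.3636.
Price P_m = 228 − 4·10.3636 = 186.5456; MC(Q_m) = 114 + 3·10.3636 = 145.0908.
Competitive Q* = 16.2857, so ΔQ = 5.9221; wedge = 186.5456 − 145.0908 = 41.4548.
The triangle = ½ × 5.9221 × 41.4548 = $122.75 thousand.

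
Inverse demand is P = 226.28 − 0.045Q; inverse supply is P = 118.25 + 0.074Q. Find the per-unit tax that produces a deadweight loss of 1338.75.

Competitive equilibrium: 226.28 − 0.045Q = 118.25 + 0.074Q → Q* = 907.8151, P* = 185.4283.
A tax t gives ΔQ = t/0.119 and wedge t, so DWL = t²/0.238.
t²/0.238 = 1338.75 → t² = 318.6225 → t = 17.85.

17.85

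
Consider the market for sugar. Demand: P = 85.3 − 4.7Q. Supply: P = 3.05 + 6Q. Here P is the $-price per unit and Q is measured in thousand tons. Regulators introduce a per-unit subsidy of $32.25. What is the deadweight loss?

$48.60 thousand

Competitive equilibrium: 85.3 − 4.7Q = 3.05 + 6Q → Q* = 7.6869, P* = 49.1715.
The subsidy lowers effective supply by 32.25: P = 6Q − 29.2.
New quantity: 85.3 − 4.7Q = 6Q − 29.2 → Q' = 10.7009.
Overproduction ΔQ = 10.7009 − 7.6869 = 3.014; wedge = subsidy = 32.25.
DWL = ½ × 3.014 × 32.25 = $48.60 thousand.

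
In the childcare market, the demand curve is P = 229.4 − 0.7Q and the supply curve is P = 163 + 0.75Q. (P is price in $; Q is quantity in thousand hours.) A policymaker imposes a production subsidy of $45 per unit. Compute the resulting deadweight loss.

Competitive equilibrium: 229.4 − 0.7Q = 163 + 0.75Q → Q* = 45.7931, P* = 197.3448.
The subsidy lowers effective supply by 45: P = 118 + 0.75Q.
New quantity: 229.4 − 0.7Q = 118 + 0.75Q → Q' = 76.8276.
Overproduction ΔQ = 76.8276 − 45.7931 = 31.0345; wedge = subsidy = 45.
Deadweight loss = ½ × 31.0345 × 45 = $698.28 thousand.

$698.28 thousand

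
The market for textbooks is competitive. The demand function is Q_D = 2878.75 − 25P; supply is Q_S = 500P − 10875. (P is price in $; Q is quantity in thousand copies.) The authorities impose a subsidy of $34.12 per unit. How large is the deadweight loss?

$13859.22 thousand

In inverse form: demand P = 115.15 − 0.04Q, supply P = 21.75 + 0.002Q.
Competitive equilibrium: 115.15 − 0.04Q = 21.75 + 0.002Q → Q* = 2223.8095, P* = 26.1976.
The subsidy lowers effective supply by 34.12: P = 0.002Q − 12.37.
New quantity: 115.15 − 0.04Q = 0.002Q − 12.37 → Q' = 3036.1905.
Overproduction ΔQ = 3036.1905 − 2223.8095 = 812.381; wedge = subsidy = 34.12.
Welfare loss = ½ × 812.381 × 34.12 = $13859.22 thousand.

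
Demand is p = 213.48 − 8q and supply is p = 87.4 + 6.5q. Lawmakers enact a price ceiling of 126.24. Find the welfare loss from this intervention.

Competitive equilibrium: 213.48 − 8q = 87.4 + 6.5q → q* = 8.6952, p* = 143.9186.
At the ceiling p = 126.24, quantity supplied = (126.24 − 87.4)/6.5 = 5.9754.
Willingness to pay at q' = 5.9754: 213.48 − 8·5.9754 = 165.6768.
Δq = 8.6952 − 5.9754 = 2.7198; wedge = 165.6768 − 126.24 = 39.4368.
DWL = ½ × 2.7198 × 39.4368 = 53.63.

53.63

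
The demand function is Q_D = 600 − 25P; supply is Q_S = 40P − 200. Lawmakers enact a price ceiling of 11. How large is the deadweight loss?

In inverse form: demand P = 24 − 0.04Q, supply P = 5 + 0.025Q.
Competitive equilibrium: 24 − 0.04Q = 5 + 0.025Q → Q* = 292.3077, P* = 12.3077.
At the ceiling P = 11, quantity supplied = (11 − 5)/0.025 = 240.
Willingness to pay at Q' = 240: 24 − 0.04·240 = 14.4.
ΔQ = 292.3077 − 240 = 52.3077; wedge = 14.4 − 11 = 3.4.
Deadweight loss = ½ × 52.3077 × 3.4 = 88.92.

88.92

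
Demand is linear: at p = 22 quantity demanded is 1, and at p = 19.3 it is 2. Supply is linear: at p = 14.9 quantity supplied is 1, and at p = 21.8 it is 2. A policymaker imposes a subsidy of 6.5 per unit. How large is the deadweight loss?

2.20

Demand slope = (19.3 − 22)/(2 − 1) = −2.7, so p = 24.7 − 2.7q.
Supply slope = (21.8 − 14.9)/(2 − 1) = 6.9, so p = 8 + 6.9q.
Competitive equilibrium: 24.7 − 2.7q = 8 + 6.9q → q* = 1.7396, p* = 20.0031.
The subsidy lowers effective supply by 6.5: p = 1.5 + 6.9q.
New quantity: 24.7 − 2.7q = 1.5 + 6.9q → q' = 2.4167.
Overproduction Δq = 2.4167 − 1.7396 = 0.6771; wedge = subsidy = 6.5.
DWL = ½ × 0.6771 × 6.5 = 2.20.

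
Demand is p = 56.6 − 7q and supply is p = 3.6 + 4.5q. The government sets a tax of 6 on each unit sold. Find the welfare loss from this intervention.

1.57

Competitive equilibrium: 56.6 − 7q = 3.6 + 4.5q → q* = 4.6087, p* = 24.3391.
With the tax, the buyer price exceeds the seller price by 6: (56.6 − 7q) − (3.6 + 4.5q) = 6 → q' = 4.087.
Δq = 4.6087 − 4.087 = 0.5217; the wedge equals the tax, 6.
Deadweight loss = ½ × 0.5217 × 6 = 1.57.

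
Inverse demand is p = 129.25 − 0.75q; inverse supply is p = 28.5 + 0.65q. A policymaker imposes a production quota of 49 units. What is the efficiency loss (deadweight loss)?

Competitive equilibrium: 129.25 − 0.75q = 28.5 + 0.65q → q* = 71.9643, p* = 75.2768.
At q = 49: demand price = 129.25 − 0.75·49 = 92.5; supply price = 28.5 + 0.65·49 = 60.35.
Δq = 71.9643 − 49 = 22.9643; wedge = 92.5 − 60.35 = 32.15.
DWL = ½ × 22.9643 × 32.15 = 369.15.

369.15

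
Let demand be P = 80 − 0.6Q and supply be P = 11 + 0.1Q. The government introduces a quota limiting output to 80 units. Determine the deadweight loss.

Competitive equilibrium: 80 − 0.6Q = 11 + 0.1Q → Q* = 98.5714, P* = 20.8571.
At Q = 80: demand price = 80 − 0.6·80 = 32; supply price = 11 + 0.1·80 = 19.
ΔQ = 98.5714 − 80 = 18.5714; wedge = 32 − 19 = 13.
The triangle = ½ × 18.5714 × 13 = 120.71.

120.71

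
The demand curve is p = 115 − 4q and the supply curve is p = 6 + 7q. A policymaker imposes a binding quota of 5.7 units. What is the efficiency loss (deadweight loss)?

97.44

Competitive equilibrium: 115 − 4q = 6 + 7q → q* = 9.9091, p* = 75.3636.
At q = 5.7: demand price = 115 − 4·5.7 = 92.2; supply price = 6 + 7·5.7 = 45.9.
Δq = 9.9091 − 5.7 = 4.2091; wedge = 92.2 − 45.9 = 46.3.
The triangle = ½ × 4.2091 × 46.3 = 97.44.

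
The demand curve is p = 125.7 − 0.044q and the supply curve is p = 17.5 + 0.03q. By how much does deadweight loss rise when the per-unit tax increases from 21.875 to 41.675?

8501.96

Competitive equilibrium: 125.7 − 0.044q = 17.5 + 0.03q → q* = 1462.1622, p* = 61.3649.
For a per-unit tax t: Δq = t/0.074, so DWL = ½·t·(t/0.074) = t²/0.148.
At t = 21.875: DWL = 3233.214. At t = 41.675: DWL = 11735.173.
Increase = 11735.173 − 3233.214 = 8501.96.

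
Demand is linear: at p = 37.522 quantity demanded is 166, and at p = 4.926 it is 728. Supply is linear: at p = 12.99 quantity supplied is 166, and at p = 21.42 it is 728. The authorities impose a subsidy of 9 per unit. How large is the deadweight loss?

554.79

Demand slope = (4.926 − 37.522)/(728 − 166) = −0.058, so p = 47.15 − 0.058q.
Supply slope = (21.42 − 12.99)/(728 − 166) = 0.015, so p = 10.5 + 0.015q.
Competitive equilibrium: 47.15 − 0.058q = 10.5 + 0.015q → q* = 502.0548, p* = 18.0308.
The subsidy lowers effective supply by 9: p = 1.5 + 0.015q.
New quantity: 47.15 − 0.058q = 1.5 + 0.015q → q' = 625.3425.
Overproduction Δq = 625.3425 − 502.0548 = 123.2877; wedge = subsidy = 9.
Deadweight loss = ½ × 123.2877 × 9 = 554.79.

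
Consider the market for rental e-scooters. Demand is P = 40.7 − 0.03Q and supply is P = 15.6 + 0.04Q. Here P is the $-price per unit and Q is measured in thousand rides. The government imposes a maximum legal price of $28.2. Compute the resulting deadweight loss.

$66.45 thousand

Competitive equilibrium: 40.7 − 0.03Q = 15.6 + 0.04Q → Q* = 358.5714, P* = 29.9429.
At the ceiling P = 28.2, quantity supplied = (28.2 − 15.6)/0.04 = 315.
Willingness to pay at Q' = 315: 40.7 − 0.03·315 = 31.25.
ΔQ = 358.5714 − 315 = 43.5714; wedge = 31.25 − 28.2 = 3.05.
DWL = ½ × 43.5714 × 3.05 = $66.45 thousand.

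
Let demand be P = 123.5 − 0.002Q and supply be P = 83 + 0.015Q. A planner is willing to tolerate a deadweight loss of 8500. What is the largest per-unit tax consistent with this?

17

Competitive equilibrium: 123.5 − 0.002Q = 83 + 0.015Q → Q* = 2382.3529, P* = 118.7353.
A tax t gives ΔQ = t/0.017 and wedge t, so DWL = t²/0.034.
t²/0.034 = 8500 → t² = 289 → t = 17.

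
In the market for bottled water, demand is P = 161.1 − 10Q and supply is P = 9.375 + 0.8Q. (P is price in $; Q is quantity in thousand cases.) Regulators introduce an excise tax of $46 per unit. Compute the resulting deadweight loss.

$97.96 thousand

Competitive equilibrium: 161.1 − 10Q = 9.375 + 0.8Q → Q* = 14.0486, P* = 20.6139.
With the tax, the buyer price exceeds the seller price by 46: (161.1 − 10Q) − (9.375 + 0.8Q) = 46 → Q' = 9.7894.
ΔQ = 14.0486 − 9.7894 = 4.2592; the wedge equals the tax, 46.
The triangle = ½ × 4.2592 × 46 = $97.96 thousand.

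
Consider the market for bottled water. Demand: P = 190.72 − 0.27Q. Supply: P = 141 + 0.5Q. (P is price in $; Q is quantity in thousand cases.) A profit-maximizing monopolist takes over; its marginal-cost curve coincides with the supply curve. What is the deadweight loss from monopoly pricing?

$108.19 thousand

Competitive equilibrium: 190.72 − 0.27Q = 141 + 0.5Q → Q* = 64.5714, P* = 173.2857.
Marginal revenue: MR = 190.72 − 0.54Q. Set MR = MC: 190.72 − 0.54Q = 141 + 0.5Q → Q_m = 47.8077.
Price P_m = 190.72 − 0.27·47.8077 = 177.8119; MC(Q_m) = 141 + 0.5·47.8077 = 164.9039.
Competitive Q* = 64.5714, so ΔQ = 16.7637; wedge = 177.8119 − 164.9039 = 12.908.
DWL = ½ × 16.7637 × 12.908 = $108.19 thousand.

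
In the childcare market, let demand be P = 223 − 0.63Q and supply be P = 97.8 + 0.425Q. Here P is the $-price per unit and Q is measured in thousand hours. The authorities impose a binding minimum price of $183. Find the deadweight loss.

$1606.20 thousand

Competitive equilibrium: 223 − 0.63Q = 97.8 + 0.425Q → Q* = 118.673, P* = 148.236.
At the floor P = 183, quantity demanded = (223 − 183)/0.63 = 63.4921.
Sellers' marginal cost at Q' = 63.4921: 97.8 + 0.425·63.4921 = 124.7841.
ΔQ = 118.673 − 63.4921 = 55.1809; wedge = 183 − 124.7841 = 58.2159.
Deadweight loss = ½ × 55.1809 × 58.2159 = $1606.20 thousand.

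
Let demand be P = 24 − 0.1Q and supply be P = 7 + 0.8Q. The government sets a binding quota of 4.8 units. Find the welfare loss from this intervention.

Competitive equilibrium: 24 − 0.1Q = 7 + 0.8Q → Q* = 18.8889, P* = 22.1111.
At Q = 4.8: demand price = 24 − 0.1·4.8 = 23.52; supply price = 7 + 0.8·4.8 = 10.84.
ΔQ = 18.8889 − 4.8 = 14.0889; wedge = 23.52 − 10.84 = 12.68.
Deadweight loss = ½ × 14.0889 × 12.68 = 89.32.

89.32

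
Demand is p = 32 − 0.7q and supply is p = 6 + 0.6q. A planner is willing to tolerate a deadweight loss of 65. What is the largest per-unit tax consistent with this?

13

Competitive equilibrium: 32 − 0.7q = 6 + 0.6q → q* = 20, p* = 18.
A tax t gives Δq = t/1.3 and wedge t, so DWL = t²/2.6.
t²/2.6 = 65 → t² = 169 → t = 13.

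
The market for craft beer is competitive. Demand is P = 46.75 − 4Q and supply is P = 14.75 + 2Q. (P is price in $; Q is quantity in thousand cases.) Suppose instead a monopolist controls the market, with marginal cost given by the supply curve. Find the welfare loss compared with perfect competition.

$13.65 thousand

Competitive equilibrium: 46.75 − 4Q = 14.75 + 2Q → Q* = 5.3333, P* = 25.4167.
Marginal revenue: MR = 46.75 − 8Q. Set MR = MC: 46.75 − 8Q = 14.75 + 2Q → Q_m = 3.2.
Price P_m = 46.75 − 4·3.2 = 33.95; MC(Q_m) = 14.75 + 2·3.2 = 21.15.
Competitive Q* = 5.3333, so ΔQ = 2.1333; wedge = 33.95 − 21.15 = 12.8.
DWL = ½ × 2.1333 × 12.8 = $13.65 thousand.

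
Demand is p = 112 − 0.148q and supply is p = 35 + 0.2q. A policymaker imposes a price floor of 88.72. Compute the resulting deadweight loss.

Competitive equilibrium: 112 − 0.148q = 35 + 0.2q → q* = 221.2644, p* = 79.2529.
At the floor p = 88.72, quantity demanded = (112 − 88.72)/0.148 = 157.2973.
Sellers' marginal cost at q' = 157.2973: 35 + 0.2·157.2973 = 66.4595.
Δq = 221.2644 − 157.2973 = 63.9671; wedge = 88.72 − 66.4595 = 22.2605.
DWL = ½ × 63.9671 × 22.2605 = 711.97.

711.97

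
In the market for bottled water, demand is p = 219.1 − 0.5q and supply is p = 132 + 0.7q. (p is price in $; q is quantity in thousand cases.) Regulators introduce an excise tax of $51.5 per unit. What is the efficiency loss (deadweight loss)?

Competitive equilibrium: 219.1 − 0.5q = 132 + 0.7q → q* = 72.5833, p* = 182.8083.
With the tax, the buyer price exceeds the seller price by 51.5: (219.1 − 0.5q) − (132 + 0.7q) = 51.5 → q' = 29.6667.
Δq = 72.5833 − 29.6667 = 42.9166; the wedge equals the tax, 51.5.
Deadweight loss = ½ × 42.9166 × 51.5 = $1105.10 thousand.

$1105.10 thousand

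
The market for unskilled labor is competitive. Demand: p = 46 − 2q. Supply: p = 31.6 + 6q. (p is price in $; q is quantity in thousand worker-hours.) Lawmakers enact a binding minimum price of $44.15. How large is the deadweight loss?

Competitive equilibrium: 46 − 2q = 31.6 + 6q → q* = 1.8, p* = 42.4.
At the floor p = 44.15, quantity demanded = (46 − 44.15)/2 = 0.925.
Sellers' marginal cost at q' = 0.925: 31.6 + 6·0.925 = 37.15.
Δq = 1.8 − 0.925 = 0.875; wedge = 44.15 − 37.15 = 7.
The triangle = ½ × 0.875 × 7 = $3.06 thousand.

$3.06 thousand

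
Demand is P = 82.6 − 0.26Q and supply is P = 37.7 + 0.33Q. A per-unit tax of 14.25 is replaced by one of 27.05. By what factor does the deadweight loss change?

3.603

Competitive equilibrium: 82.6 − 0.26Q = 37.7 + 0.33Q → Q* = 76.1017, P* = 62.8136.
For a per-unit tax t: ΔQ = t/0.59, so DWL = ½·t·(t/0.59) = t²/1.18.
At t = 14.25: DWL = 172.087. At t = 27.05: DWL = 620.087.
Ratio = (27.05/14.25)² = 3.603.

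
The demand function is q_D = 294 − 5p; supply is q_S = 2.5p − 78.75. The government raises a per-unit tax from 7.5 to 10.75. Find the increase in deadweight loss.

In inverse form: demand p = 58.8 − 0.2q, supply p = 31.5 + 0.4q.
Competitive equilibrium: 58.8 − 0.2q = 31.5 + 0.4q → q* = 45.5, p* = 49.7.
For a per-unit tax t: Δq = t/0.6, so DWL = ½·t·(t/0.6) = t²/1.2.
At t = 7.5: DWL = 46.875. At t = 10.75: DWL = 96.302.
Increase = 96.302 − 46.875 = 49.43.

49.43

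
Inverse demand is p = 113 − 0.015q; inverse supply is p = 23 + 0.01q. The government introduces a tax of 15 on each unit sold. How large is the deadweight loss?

Competitive equilibrium: 113 − 0.015q = 23 + 0.01q → q* = 3600, p* = 59.
With the tax, the buyer price exceeds the seller price by 15: (113 − 0.015q) − (23 + 0.01q) = 15 → q' = 3000.
Δq = 3600 − 3000 = 600; the wedge equals the tax, 15.
Welfare loss = ½ × 600 × 15 = 4500.

4500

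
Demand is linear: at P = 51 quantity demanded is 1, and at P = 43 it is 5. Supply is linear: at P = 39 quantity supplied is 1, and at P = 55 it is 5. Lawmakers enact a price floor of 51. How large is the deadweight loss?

Demand slope = (43 − 51)/(5 − 1) = −2, so P = 53 − 2Q.
Supply slope = (55 − 39)/(5 − 1) = 4, so P = 35 + 4Q.
Competitive equilibrium: 53 − 2Q = 35 + 4Q → Q* = 3, P* = 47.
At the floor P = 51, quantity demanded = (53 − 51)/2 = 1.
Sellers' marginal cost at Q' = 1: 35 + 4·1 = 39.
ΔQ = 3 − 1 = 2; wedge = 51 − 39 = 12.
The triangle = ½ × 2 × 12 = 12.

12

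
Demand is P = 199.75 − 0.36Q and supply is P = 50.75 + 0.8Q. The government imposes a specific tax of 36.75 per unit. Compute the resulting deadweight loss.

Competitive equilibrium: 199.75 − 0.36Q = 50.75 + 0.8Q → Q* = 128.4483, P* = 153.5086.
With the tax, the buyer price exceeds the seller price by 36.75: (199.75 − 0.36Q) − (50.75 + 0.8Q) = 36.75 → Q' = 96.7672.
ΔQ = 128.4483 − 96.7672 = 31.6811; the wedge equals the tax, 36.75.
DWL = ½ × 31.6811 × 36.75 = 582.14.

582.14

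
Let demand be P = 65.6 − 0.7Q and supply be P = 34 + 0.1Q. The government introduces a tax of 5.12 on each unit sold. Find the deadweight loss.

16.384

Competitive equilibrium: 65.6 − 0.7Q = 34 + 0.1Q → Q* = 39.5, P* = 37.95.
With the tax, the buyer price exceeds the seller price by 5.12: (65.6 − 0.7Q) − (34 + 0.1Q) = 5.12 → Q' = 33.1.
ΔQ = 39.5 − 33.1 = 6.4; the wedge equals the tax, 5.12.
The triangle = ½ × 6.4 × 5.12 = 16.384.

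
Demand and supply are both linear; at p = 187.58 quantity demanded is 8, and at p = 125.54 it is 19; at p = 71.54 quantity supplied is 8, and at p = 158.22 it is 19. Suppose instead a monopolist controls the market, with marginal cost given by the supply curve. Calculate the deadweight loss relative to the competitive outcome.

161.08

Demand slope = (125.54 − 187.58)/(19 − 8) = −5.64, so p = 232.7 − 5.64q.
Supply slope = (158.22 − 71.54)/(19 − 8) = 7.88, so p = 8.5 + 7.88q.
Competitive equilibrium: 232.7 − 5.64q = 8.5 + 7.88q → q* = 16.58284, p* = 139.17278.
Marginal revenue: MR = 232.7 − 11.28q. Set MR = MC: 232.7 − 11.28q = 8.5 + 7.88q → q_m = 11.70146.
Price p_m = 232.7 − 5.64·11.70146 = 166.70377; MC(q_m) = 8.5 + 7.88·11.70146 = 100.7075.
Competitive q* = 16.58284, so Δq = 4.88138; wedge = 166.70377 − 100.7075 = 65.99627.
DWL = ½ × 4.88138 × 65.99627 = 161.08.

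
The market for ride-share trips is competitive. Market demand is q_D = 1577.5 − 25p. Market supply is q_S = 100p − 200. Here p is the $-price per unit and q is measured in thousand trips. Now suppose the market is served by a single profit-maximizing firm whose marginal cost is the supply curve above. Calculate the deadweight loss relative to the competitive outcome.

$7374.24 thousand

In inverse form: demand p = 63.1 − 0.04q, supply p = 2 + 0.01q.
Competitive equilibrium: 63.1 − 0.04q = 2 + 0.01q → q* = 1222, p* = 14.22.
Marginal revenue: MR = 63.1 − 0.08q. Set MR = MC: 63.1 − 0.08q = 2 + 0.01q → q_m = 678.88889.
Price p_m = 63.1 − 0.04·678.88889 = 35.94444; MC(q_m) = 2 + 0.01·678.88889 = 8.78889.
Competitive q* = 1222, so Δq = 543.11111; wedge = 35.94444 − 8.78889 = 27.15555.
DWL = ½ × 543.11111 × 27.15555 = $7374.24 thousand.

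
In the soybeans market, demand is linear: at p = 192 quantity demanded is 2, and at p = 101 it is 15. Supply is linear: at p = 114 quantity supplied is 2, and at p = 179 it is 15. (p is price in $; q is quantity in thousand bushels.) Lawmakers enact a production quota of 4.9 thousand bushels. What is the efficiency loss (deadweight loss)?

$77.76 thousand

Demand slope = (101 − 192)/(15 − 2) = −7, so p = 206 − 7q.
Supply slope = (179 − 114)/(15 − 2) = 5, so p = 104 + 5q.
Competitive equilibrium: 206 − 7q = 104 + 5q → q* = 8.5, p* = 146.5.
At q = 4.9: demand price = 206 − 7·4.9 = 171.7; supply price = 104 + 5·4.9 = 128.5.
Δq = 8.5 − 4.9 = 3.6; wedge = 171.7 − 128.5 = 43.2.
Deadweight loss = ½ × 3.6 × 43.2 = $77.76 thousand.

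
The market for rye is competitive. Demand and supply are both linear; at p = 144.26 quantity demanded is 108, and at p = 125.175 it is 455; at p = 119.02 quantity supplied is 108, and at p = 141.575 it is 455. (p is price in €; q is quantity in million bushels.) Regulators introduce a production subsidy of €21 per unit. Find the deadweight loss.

€1837.50 million

Demand slope = (125.175 − 144.26)/(455 − 108) = −0.055, so p = 150.2 − 0.055q.
Supply slope = (141.575 − 119.02)/(455 − 108) = 0.065, so p = 112 + 0.065q.
Competitive equilibrium: 150.2 − 0.055q = 112 + 0.065q → q* = 318.3333, p* = 132.6917.
The subsidy lowers effective supply by 21: p = 91 + 0.065q.
New quantity: 150.2 − 0.055q = 91 + 0.065q → q' = 493.3333.
Overproduction Δq = 493.3333 − 318.3333 = 175; wedge = subsidy = 21.
The triangle = ½ × 175 × 21 = €1837.50 million.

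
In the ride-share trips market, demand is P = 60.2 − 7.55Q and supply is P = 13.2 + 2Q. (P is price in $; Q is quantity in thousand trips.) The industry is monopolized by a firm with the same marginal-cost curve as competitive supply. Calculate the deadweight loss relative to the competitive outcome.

$22.55 thousand

Competitive equilibrium: 60.2 − 7.55Q = 13.2 + 2Q → Q* = 4.9215, P* = 23.0429.
Marginal revenue: MR = 60.2 − 15.1Q. Set MR = MC: 60.2 − 15.1Q = 13.2 + 2Q → Q_m = 2.7485.
Price P_m = 60.2 − 7.55·2.7485 = 39.4488; MC(Q_m) = 13.2 + 2·2.7485 = 18.697.
Competitive Q* = 4.9215, so ΔQ = 2.173; wedge = 39.4488 − 18.697 = 20.7518.
The triangle = ½ × 2.173 × 20.7518 = $22.55 thousand.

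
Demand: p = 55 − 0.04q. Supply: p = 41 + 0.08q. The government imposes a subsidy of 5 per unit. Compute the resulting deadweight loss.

104.17

Competitive equilibrium: 55 − 0.04q = 41 + 0.08q → q* = 116.6667, p* = 50.3333.
The subsidy lowers effective supply by 5: p = 36 + 0.08q.
New quantity: 55 − 0.04q = 36 + 0.08q → q' = 158.3333.
Overproduction Δq = 158.3333 − 116.6667 = 41.6666; wedge = subsidy = 5.
Welfare loss = ½ × 41.6666 × 5 = 104.17.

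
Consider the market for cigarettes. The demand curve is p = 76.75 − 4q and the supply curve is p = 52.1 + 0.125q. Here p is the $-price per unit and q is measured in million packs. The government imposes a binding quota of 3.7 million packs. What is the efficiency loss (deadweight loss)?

Competitive equilibrium: 76.75 − 4q = 52.1 + 0.125q → q* = 5.9758, p* = 52.847.
At q = 3.7: demand price = 76.75 − 4·3.7 = 61.95; supply price = 52.1 + 0.125·3.7 = 52.5625.
Δq = 5.9758 − 3.7 = 2.2758; wedge = 61.95 − 52.5625 = 9.3875.
Welfare loss = ½ × 2.2758 × 9.3875 = $10.68 million.

$10.68 million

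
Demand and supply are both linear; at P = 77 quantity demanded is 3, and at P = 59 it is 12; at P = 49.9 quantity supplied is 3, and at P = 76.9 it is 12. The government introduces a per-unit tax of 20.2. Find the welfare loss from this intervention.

Demand slope = (59 − 77)/(12 − 3) = −2, so P = 83 − 2Q.
Supply slope = (76.9 − 49.9)/(12 − 3) = 3, so P = 40.9 + 3Q.
Competitive equilibrium: 83 − 2Q = 40.9 + 3Q → Q* = 8.42, P* = 66.16.
With the tax, the buyer price exceeds the seller price by 20.2: (83 − 2Q) − (40.9 + 3Q) = 20.2 → Q' = 4.38.
ΔQ = 8.42 − 4.38 = 4.04; the wedge equals the tax, 20.2.
Deadweight loss = ½ × 4.04 × 20.2 = 40.804.

40.804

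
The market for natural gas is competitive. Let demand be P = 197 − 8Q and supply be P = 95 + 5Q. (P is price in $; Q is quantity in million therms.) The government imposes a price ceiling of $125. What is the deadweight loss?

$22.15 million

Competitive equilibrium: 197 − 8Q = 95 + 5Q → Q* = 7.8462, P* = 134.2308.
At the ceiling P = 125, quantity supplied = (125 − 95)/5 = 6.
Willingness to pay at Q' = 6: 197 − 8·6 = 149.
ΔQ = 7.8462 − 6 = 1.8462; wedge = 149 − 125 = 24.
Welfare loss = ½ × 1.8462 × 24 = $22.15 million.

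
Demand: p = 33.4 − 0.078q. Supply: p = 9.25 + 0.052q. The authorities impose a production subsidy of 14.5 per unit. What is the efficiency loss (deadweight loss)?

808.65

Competitive equilibrium: 33.4 − 0.078q = 9.25 + 0.052q → q* = 185.7692, p* = 18.91.
The subsidy lowers effective supply by 14.5: p = 0.052q − 5.25.
New quantity: 33.4 − 0.078q = 0.052q − 5.25 → q' = 297.3077.
Overproduction Δq = 297.3077 − 185.7692 = 111.5385; wedge = subsidy = 14.5.
DWL = ½ × 111.5385 × 14.5 = 808.65.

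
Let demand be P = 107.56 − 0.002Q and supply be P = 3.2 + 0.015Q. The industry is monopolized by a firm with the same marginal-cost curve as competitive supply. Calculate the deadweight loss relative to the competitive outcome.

Competitive equilibrium: 107.56 − 0.002Q = 3.2 + 0.015Q → Q* = 6138.823529, P* = 95.282353.
Marginal revenue: MR = 107.56 − 0.004Q. Set MR = MC: 107.56 − 0.004Q = 3.2 + 0.015Q → Q_m = 5492.631579.
Price P_m = 107.56 − 0.002·5492.631579 = 96.574737; MC(Q_m) = 3.2 + 0.015·5492.631579 = 85.589474.
Competitive Q* = 6138.823529, so ΔQ = 646.19195; wedge = 96.574737 − 85.589474 = 10.985263.
The triangle = ½ × 646.19195 × 10.985263 = 3549.29.

3549.29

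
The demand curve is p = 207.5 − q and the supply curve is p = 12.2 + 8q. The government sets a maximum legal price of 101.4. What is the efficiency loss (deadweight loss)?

500.86

Competitive equilibrium: 207.5 − q = 12.2 + 8q → q* = 21.7, p* = 185.8.
At the ceiling p = 101.4, quantity supplied = (101.4 − 12.2)/8 = 11.15.
Willingness to pay at q' = 11.15: 207.5 − 1·11.15 = 196.35.
Δq = 21.7 − 11.15 = 10.55; wedge = 196.35 − 101.4 = 94.95.
The triangle = ½ × 10.55 × 94.95 = 500.86.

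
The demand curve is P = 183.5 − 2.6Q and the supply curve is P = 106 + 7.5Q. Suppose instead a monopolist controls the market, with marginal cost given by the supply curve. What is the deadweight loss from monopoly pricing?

Competitive equilibrium: 183.5 − 2.6Q = 106 + 7.5Q → Q* = 7.6733, P* = 163.5495.
Marginal revenue: MR = 183.5 − 5.2Q. Set MR = MC: 183.5 − 5.2Q = 106 + 7.5Q → Q_m = 6.1024.
Price P_m = 183.5 − 2.6·6.1024 = 167.6338; MC(Q_m) = 106 + 7.5·6.1024 = 151.768.
Competitive Q* = 7.6733, so ΔQ = 1.5709; wedge = 167.6338 − 151.768 = 15.8658.
Deadweight loss = ½ × 1.5709 × 15.8658 = 12.46.

12.46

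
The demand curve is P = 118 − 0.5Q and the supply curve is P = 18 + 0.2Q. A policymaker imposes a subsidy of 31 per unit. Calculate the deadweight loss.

686.43

Competitive equilibrium: 118 − 0.5Q = 18 + 0.2Q → Q* = 142.8571, P* = 46.5714.
The subsidy lowers effective supply by 31: P = 0.2Q − 13.
New quantity: 118 − 0.5Q = 0.2Q − 13 → Q' = 187.1429.
Overproduction ΔQ = 187.1429 − 142.8571 = 44.2858; wedge = subsidy = 31.
DWL = ½ × 44.2858 × 31 = 686.43.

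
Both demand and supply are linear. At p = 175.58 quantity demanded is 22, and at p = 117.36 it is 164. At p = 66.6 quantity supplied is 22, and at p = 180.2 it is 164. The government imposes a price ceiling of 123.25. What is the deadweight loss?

Demand slope = (117.36 − 175.58)/(164 − 22) = −0.41, so p = 184.6 − 0.41q.
Supply slope = (180.2 − 66.6)/(164 − 22) = 0.8, so p = 49 + 0.8q.
Competitive equilibrium: 184.6 − 0.41q = 49 + 0.8q → q* = 112.0661, p* = 138.6529.
At the ceiling p = 123.25, quantity supplied = (123.25 − 49)/0.8 = 92.8125.
Willingness to pay at q' = 92.8125: 184.6 − 0.41·92.8125 = 146.5469.
Δq = 112.0661 − 92.8125 = 19.2536; wedge = 146.5469 − 123.25 = 23.2969.
The triangle = ½ × 19.2536 × 23.2969 = 224.27.

224.27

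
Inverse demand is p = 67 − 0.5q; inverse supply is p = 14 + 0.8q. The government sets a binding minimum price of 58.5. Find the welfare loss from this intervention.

367.23

Competitive equilibrium: 67 − 0.5q = 14 + 0.8q → q* = 40.7692, p* = 46.6154.
At the floor p = 58.5, quantity demanded = (67 − 58.5)/0.5 = 17.
Sellers' marginal cost at q' = 17: 14 + 0.8·17 = 27.6.
Δq = 40.7692 − 17 = 23.7692; wedge = 58.5 − 27.6 = 30.9.
The triangle = ½ × 23.7692 × 30.9 = 367.23.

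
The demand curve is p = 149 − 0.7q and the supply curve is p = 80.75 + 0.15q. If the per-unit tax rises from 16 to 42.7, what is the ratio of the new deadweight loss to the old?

7.122

Competitive equilibrium: 149 − 0.7q = 80.75 + 0.15q → q* = 80.2941, p* = 92.7941.
For a per-unit tax t: Δq = t/0.85, so DWL = ½·t·(t/0.85) = t²/1.7.
At t = 16: DWL = 150.588. At t = 42.7: DWL = 1072.524.
Ratio = (42.7/16)² = 7.122.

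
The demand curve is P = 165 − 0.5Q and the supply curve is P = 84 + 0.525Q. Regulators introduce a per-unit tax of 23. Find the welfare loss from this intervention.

Competitive equilibrium: 165 − 0.5Q = 84 + 0.525Q → Q* = 79.0244, P* = 125.4878.
With the tax, the buyer price exceeds the seller price by 23: (165 − 0.5Q) − (84 + 0.525Q) = 23 → Q' = 56.5854.
ΔQ = 79.0244 − 56.5854 = 22.439; the wedge equals the tax, 23.
Deadweight loss = ½ × 22.439 × 23 = 258.05.

258.05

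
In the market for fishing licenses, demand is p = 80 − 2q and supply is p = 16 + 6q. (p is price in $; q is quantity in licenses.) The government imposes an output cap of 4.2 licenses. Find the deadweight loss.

Competitive equilibrium: 80 − 2q = 16 + 6q → q* = 8, p* = 64.
At q = 4.2: demand price = 80 − 2·4.2 = 71.6; supply price = 16 + 6·4.2 = 41.2.
Δq = 8 − 4.2 = 3.8; wedge = 71.6 − 41.2 = 30.4.
Deadweight loss = ½ × 3.8 × 30.4 = $57.76.

$57.76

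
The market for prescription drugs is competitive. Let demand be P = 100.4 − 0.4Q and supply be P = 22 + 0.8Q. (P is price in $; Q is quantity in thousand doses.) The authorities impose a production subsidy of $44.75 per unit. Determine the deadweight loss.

Competitive equilibrium: 100.4 − 0.4Q = 22 + 0.8Q → Q* = 65.3333, P* = 74.2667.
The subsidy lowers effective supply by 44.75: P = 0.8Q − 22.75.
New quantity: 100.4 − 0.4Q = 0.8Q − 22.75 → Q' = 102.625.
Overproduction ΔQ = 102.625 − 65.3333 = 37.2917; wedge = subsidy = 44.75.
Deadweight loss = ½ × 37.2917 × 44.75 = $834.40 thousand.

$834.40 thousand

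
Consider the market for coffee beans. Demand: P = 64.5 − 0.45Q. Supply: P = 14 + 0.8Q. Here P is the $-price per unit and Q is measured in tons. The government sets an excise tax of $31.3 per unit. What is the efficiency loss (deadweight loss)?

$391.876

Competitive equilibrium: 64.5 − 0.45Q = 14 + 0.8Q → Q* = 40.4, P* = 46.32.
With the tax, the buyer price exceeds the seller price by 31.3: (64.5 − 0.45Q) − (14 + 0.8Q) = 31.3 → Q' = 15.36.
ΔQ = 40.4 − 15.36 = 25.04; the wedge equals the tax, 31.3.
DWL = ½ × 25.04 × 31.3 = $391.876.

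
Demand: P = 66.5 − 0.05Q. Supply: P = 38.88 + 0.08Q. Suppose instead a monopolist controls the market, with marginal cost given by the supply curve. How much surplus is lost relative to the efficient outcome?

226.40

Competitive equilibrium: 66.5 − 0.05Q = 38.88 + 0.08Q → Q* = 212.4615, P* = 55.8769.
Marginal revenue: MR = 66.5 − 0.1Q. Set MR = MC: 66.5 − 0.1Q = 38.88 + 0.08Q → Q_m = 153.4444.
Price P_m = 66.5 − 0.05·153.4444 = 58.8278; MC(Q_m) = 38.88 + 0.08·153.4444 = 51.1556.
Competitive Q* = 212.4615, so ΔQ = 59.0171; wedge = 58.8278 − 51.1556 = 7.6722.
Deadweight loss = ½ × 59.0171 × 7.6722 = 226.40.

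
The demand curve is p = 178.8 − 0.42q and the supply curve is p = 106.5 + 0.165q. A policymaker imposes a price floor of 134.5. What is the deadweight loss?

95.97

Competitive equilibrium: 178.8 − 0.42q = 106.5 + 0.165q → q* = 123.5897, p* = 126.8923.
At the floor p = 134.5, quantity demanded = (178.8 − 134.5)/0.42 = 105.4762.
Sellers' marginal cost at q' = 105.4762: 106.5 + 0.165·105.4762 = 123.9036.
Δq = 123.5897 − 105.4762 = 18.1135; wedge = 134.5 − 123.9036 = 10.5964.
DWL = ½ × 18.1135 × 10.5964 = 95.97.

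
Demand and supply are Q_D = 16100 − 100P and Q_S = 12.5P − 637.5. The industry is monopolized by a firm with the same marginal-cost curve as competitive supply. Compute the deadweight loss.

In inverse form: demand P = 161 − 0.01Q, supply P = 51 + 0.08Q.
Competitive equilibrium: 161 − 0.01Q = 51 + 0.08Q → Q* = 1222.2222, P* = 148.7778.
Marginal revenue: MR = 161 − 0.02Q. Set MR = MC: 161 − 0.02Q = 51 + 0.08Q → Q_m = 1100.
Price P_m = 161 − 0.01·1100 = 150; MC(Q_m) = 51 + 0.08·1100 = 139.
Competitive Q* = 1222.2222, so ΔQ = 122.2222; wedge = 150 − 139 = 11.
DWL = ½ × 122.2222 × 11 = 672.22.

672.22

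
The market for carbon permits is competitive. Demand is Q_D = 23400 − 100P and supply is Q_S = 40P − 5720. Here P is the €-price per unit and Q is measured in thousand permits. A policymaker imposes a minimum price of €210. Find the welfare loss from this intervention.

In inverse form: demand P = 234 − 0.01Q, supply P = 143 + 0.025Q.
Competitive equilibrium: 234 − 0.01Q = 143 + 0.025Q → Q* = 2600, P* = 208.
At the floor P = 210, quantity demanded = (234 − 210)/0.01 = 2400.
Sellers' marginal cost at Q' = 2400: 143 + 0.025·2400 = 203.
ΔQ = 2600 − 2400 = 200; wedge = 210 − 203 = 7.
DWL = ½ × 200 × 7 = €700 thousand.

€700 thousand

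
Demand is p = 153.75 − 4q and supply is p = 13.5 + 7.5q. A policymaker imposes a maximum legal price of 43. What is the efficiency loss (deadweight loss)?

Competitive equilibrium: 153.75 − 4q = 13.5 + 7.5q → q* = 12.1957, p* = 104.9674.
At the ceiling p = 43, quantity supplied = (43 − 13.5)/7.5 = 3.9333.
Willingness to pay at q' = 3.9333: 153.75 − 4·3.9333 = 138.0168.
Δq = 12.1957 − 3.9333 = 8.2624; wedge = 138.0168 − 43 = 95.0168.
Deadweight loss = ½ × 8.2624 × 95.0168 = 392.53.

392.53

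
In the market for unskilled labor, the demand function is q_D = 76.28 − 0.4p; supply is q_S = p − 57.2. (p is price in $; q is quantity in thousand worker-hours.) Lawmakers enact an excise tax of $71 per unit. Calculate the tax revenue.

In inverse form: demand p = 190.7 − 2.5q, supply p = 57.2 + q.
Competitive equilibrium: 190.7 − 2.5q = 57.2 + q → q* = 38.14286, p* = 95.34286.
With the tax, the buyer price exceeds the seller price by 71: (190.7 − 2.5q) − (57.2 + q) = 71 → q' = 17.85714.
Tax revenue = 71 × 17.85714 = $1267.86 thousand.

$1267.86 thousand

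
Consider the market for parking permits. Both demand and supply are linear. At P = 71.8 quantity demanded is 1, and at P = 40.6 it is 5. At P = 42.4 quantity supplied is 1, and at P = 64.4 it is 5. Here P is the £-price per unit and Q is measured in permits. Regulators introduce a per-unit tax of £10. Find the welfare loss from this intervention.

Demand slope = (40.6 − 71.8)/(5 − 1) = −7.8, so P = 79.6 − 7.8Q.
Supply slope = (64.4 − 42.4)/(5 − 1) = 5.5, so P = 36.9 + 5.5Q.
Competitive equilibrium: 79.6 − 7.8Q = 36.9 + 5.5Q → Q* = 3.2105, P* = 54.5579.
With the tax, the buyer price exceeds the seller price by 10: (79.6 − 7.8Q) − (36.9 + 5.5Q) = 10 → Q' = 2.4586.
ΔQ = 3.2105 − 2.4586 = 0.7519; the wedge equals the tax, 10.
The triangle = ½ × 0.7519 × 10 = £3.76.

£3.76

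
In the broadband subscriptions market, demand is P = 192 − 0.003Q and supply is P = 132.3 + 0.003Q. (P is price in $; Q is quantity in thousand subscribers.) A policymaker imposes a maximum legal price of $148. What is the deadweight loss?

Competitive equilibrium: 192 − 0.003Q = 132.3 + 0.003Q → Q* = 9950, P* = 162.15.
At the ceiling P = 148, quantity supplied = (148 − 132.3)/0.003 = 5233.3333.
Willingness to pay at Q' = 5233.3333: 192 − 0.003·5233.3333 = 176.3.
ΔQ = 9950 − 5233.3333 = 4716.6667; wedge = 176.3 − 148 = 28.3.
DWL = ½ × 4716.6667 × 28.3 = $66740.83 thousand.

$66740.83 thousand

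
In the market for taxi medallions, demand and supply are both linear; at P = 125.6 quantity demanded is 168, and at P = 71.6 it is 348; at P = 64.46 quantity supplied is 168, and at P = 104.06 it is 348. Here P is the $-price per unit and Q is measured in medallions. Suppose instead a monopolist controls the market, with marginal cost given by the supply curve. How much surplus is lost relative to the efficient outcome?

Demand slope = (71.6 − 125.6)/(348 − 168) = −0.3, so P = 176 − 0.3Q.
Supply slope = (104.06 − 64.46)/(348 − 168) = 0.22, so P = 27.5 + 0.22Q.
Competitive equilibrium: 176 − 0.3Q = 27.5 + 0.22Q → Q* = 285.5769, P* = 90.3269.
Marginal revenue: MR = 176 − 0.6Q. Set MR = MC: 176 − 0.6Q = 27.5 + 0.22Q → Q_m = 181.0976.
Price P_m = 176 − 0.3·181.0976 = 121.6707; MC(Q_m) = 27.5 + 0.22·181.0976 = 67.3415.
Competitive Q* = 285.5769, so ΔQ = 104.4793; wedge = 121.6707 − 67.3415 = 54.3292.
DWL = ½ × 104.4793 × 54.3292 = $2838.14.

$2838.14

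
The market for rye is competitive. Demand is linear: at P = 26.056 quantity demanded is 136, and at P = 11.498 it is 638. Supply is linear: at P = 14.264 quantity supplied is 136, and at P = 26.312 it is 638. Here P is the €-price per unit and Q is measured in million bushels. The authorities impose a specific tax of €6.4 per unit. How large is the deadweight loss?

€386.42 million

Demand slope = (11.498 − 26.056)/(638 − 136) = −0.029, so P = 30 − 0.029Q.
Supply slope = (26.312 − 14.264)/(638 − 136) = 0.024, so P = 11 + 0.024Q.
Competitive equilibrium: 30 − 0.029Q = 11 + 0.024Q → Q* = 358.4906, P* = 19.6038.
With the tax, the buyer price exceeds the seller price by 6.4: (30 − 0.029Q) − (11 + 0.024Q) = 6.4 → Q' = 237.7358.
ΔQ = 358.4906 − 237.7358 = 120.7548; the wedge equals the tax, 6.4.
DWL = ½ × 120.7548 × 6.4 = €386.42 million.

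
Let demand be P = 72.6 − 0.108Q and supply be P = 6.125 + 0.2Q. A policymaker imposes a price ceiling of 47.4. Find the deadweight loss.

13.76

Competitive equilibrium: 72.6 − 0.108Q = 6.125 + 0.2Q → Q* = 215.8279, P* = 49.2906.
At the ceiling P = 47.4, quantity supplied = (47.4 − 6.125)/0.2 = 206.375.
Willingness to pay at Q' = 206.375: 72.6 − 0.108·206.375 = 50.3115.
ΔQ = 215.8279 − 206.375 = 9.4529; wedge = 50.3115 − 47.4 = 2.9115.
Deadweight loss = ½ × 9.4529 × 2.9115 = 13.76.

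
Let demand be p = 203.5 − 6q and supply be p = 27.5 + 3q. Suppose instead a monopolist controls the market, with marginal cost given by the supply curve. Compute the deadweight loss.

275.34

Competitive equilibrium: 203.5 − 6q = 27.5 + 3q → q* = 19.55556, p* = 86.16667.
Marginal revenue: MR = 203.5 − 12q. Set MR = MC: 203.5 − 12q = 27.5 + 3q → q_m = 11.73333.
Price p_m = 203.5 − 6·11.73333 = 133.10002; MC(q_m) = 27.5 + 3·11.73333 = 62.69999.
Competitive q* = 19.55556, so Δq = 7.82223; wedge = 133.10002 − 62.69999 = 70.40003.
Welfare loss = ½ × 7.82223 × 70.40003 = 275.34.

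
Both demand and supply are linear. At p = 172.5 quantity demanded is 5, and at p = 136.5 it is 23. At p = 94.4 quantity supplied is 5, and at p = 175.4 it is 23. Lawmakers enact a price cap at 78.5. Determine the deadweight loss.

Demand slope = (136.5 − 172.5)/(23 − 5) = −2, so p = 182.5 − 2q.
Supply slope = (175.4 − 94.4)/(23 − 5) = 4.5, so p = 71.9 + 4.5q.
Competitive equilibrium: 182.5 − 2q = 71.9 + 4.5q → q* = 17.0154, p* = 148.4692.
At the ceiling p = 78.5, quantity supplied = (78.5 − 71.9)/4.5 = 1.4667.
Willingness to pay at q' = 1.4667: 182.5 − 2·1.4667 = 179.5666.
Δq = 17.0154 − 1.4667 = 15.5487; wedge = 179.5666 − 78.5 = 101.0666.
DWL = ½ × 15.5487 × 101.0666 = 785.73.

785.73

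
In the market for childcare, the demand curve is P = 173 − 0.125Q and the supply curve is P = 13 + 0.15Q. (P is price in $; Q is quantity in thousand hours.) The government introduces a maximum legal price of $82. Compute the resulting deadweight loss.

Competitive equilibrium: 173 − 0.125Q = 13 + 0.15Q → Q* = 581.8182, P* = 100.2727.
At the ceiling P = 82, quantity supplied = (82 − 13)/0.15 = 460.
Willingness to pay at Q' = 460: 173 − 0.125·460 = 115.5.
ΔQ = 581.8182 − 460 = 121.8182; wedge = 115.5 − 82 = 33.5.
DWL = ½ × 121.8182 × 33.5 = $2040.45 thousand.

$2040.45 thousand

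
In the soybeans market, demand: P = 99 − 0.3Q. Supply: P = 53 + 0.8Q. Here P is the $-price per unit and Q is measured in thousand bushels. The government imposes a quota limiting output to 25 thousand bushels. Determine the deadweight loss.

Competitive equilibrium: 99 − 0.3Q = 53 + 0.8Q → Q* = 41.8182, P* = 86.4545.
At Q = 25: demand price = 99 − 0.3·25 = 91.5; supply price = 53 + 0.8·25 = 73.
ΔQ = 41.8182 − 25 = 16.8182; wedge = 91.5 − 73 = 18.5.
The triangle = ½ × 16.8182 × 18.5 = $155.57 thousand.

$155.57 thousand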